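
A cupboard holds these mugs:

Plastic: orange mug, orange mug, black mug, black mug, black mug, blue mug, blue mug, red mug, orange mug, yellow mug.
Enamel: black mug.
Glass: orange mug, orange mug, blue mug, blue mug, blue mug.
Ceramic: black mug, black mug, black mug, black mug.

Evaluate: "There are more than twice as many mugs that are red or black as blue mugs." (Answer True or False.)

False

|mugs that are red or black| = 9.
|blue mugs| = 5.
The claim requires 9 > 2 × 5 = 10, which does not hold.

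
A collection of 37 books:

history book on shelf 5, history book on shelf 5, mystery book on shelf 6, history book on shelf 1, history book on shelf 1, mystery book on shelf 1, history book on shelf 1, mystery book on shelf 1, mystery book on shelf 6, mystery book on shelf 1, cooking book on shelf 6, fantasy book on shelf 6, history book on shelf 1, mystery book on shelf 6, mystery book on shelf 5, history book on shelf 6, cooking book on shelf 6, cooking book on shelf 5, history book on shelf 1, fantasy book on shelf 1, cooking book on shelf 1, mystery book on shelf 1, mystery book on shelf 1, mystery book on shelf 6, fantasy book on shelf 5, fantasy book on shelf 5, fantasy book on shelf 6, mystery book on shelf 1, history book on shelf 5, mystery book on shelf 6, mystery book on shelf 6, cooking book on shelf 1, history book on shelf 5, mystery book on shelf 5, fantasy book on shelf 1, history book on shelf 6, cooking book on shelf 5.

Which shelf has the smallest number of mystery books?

Counts by shelf (restricted to mystery books): shelf 6→6, shelf 1→6, shelf 5→2.
The minimum is 2, held uniquely by shelf 5.

shelf 5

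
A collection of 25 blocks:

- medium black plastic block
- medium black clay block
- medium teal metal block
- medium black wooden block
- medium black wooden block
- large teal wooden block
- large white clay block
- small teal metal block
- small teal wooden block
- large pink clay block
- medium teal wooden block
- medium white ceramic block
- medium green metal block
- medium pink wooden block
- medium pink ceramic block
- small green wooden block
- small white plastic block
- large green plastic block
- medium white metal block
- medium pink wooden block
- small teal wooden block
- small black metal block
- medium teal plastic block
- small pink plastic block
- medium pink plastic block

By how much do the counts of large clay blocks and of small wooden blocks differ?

1

large clay blocks: 2. small wooden blocks: 3.
|2 − 3| = 3 − 2 = 1.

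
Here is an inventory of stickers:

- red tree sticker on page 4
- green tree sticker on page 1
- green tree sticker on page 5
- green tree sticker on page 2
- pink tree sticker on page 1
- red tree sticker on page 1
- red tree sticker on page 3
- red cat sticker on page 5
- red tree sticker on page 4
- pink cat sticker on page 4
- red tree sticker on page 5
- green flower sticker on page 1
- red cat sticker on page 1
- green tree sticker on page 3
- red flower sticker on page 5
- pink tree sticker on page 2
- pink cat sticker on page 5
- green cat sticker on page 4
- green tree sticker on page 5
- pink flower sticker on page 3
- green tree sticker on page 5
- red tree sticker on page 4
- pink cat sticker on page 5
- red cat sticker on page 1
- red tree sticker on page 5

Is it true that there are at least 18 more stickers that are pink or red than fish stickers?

False

There are 17 stickers that are pink or red.
There are 0 fish stickers.
The claim requires 17 − 0 = 17 ≥ 18, which does not hold.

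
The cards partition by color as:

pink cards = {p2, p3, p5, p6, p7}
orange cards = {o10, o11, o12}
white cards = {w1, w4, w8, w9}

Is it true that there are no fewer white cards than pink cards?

white cards: 4.
pink cards: 5.
The claim requires 4 ≥ 5, which does not hold.

False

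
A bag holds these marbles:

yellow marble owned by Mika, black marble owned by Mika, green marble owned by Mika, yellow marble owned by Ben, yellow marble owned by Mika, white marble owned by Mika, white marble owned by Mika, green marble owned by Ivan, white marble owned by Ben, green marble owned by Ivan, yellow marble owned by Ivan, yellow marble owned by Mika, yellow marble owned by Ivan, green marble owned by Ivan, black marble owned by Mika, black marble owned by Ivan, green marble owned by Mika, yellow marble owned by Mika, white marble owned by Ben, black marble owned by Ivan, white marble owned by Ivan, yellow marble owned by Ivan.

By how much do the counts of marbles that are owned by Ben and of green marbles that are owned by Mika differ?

1

marbles owned by Ben: 3. green marbles owned by Mika: 2.
|3 − 2| = 3 − 2 = 1.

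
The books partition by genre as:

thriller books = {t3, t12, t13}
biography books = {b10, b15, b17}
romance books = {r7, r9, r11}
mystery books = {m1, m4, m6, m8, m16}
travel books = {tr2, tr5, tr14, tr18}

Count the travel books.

4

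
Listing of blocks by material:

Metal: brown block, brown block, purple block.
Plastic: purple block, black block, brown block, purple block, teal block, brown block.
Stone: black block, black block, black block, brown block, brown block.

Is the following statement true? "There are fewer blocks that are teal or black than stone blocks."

False

There are 5 blocks that are teal or black.
There are 5 stone blocks.
The claim requires 5 < 5, which does not hold.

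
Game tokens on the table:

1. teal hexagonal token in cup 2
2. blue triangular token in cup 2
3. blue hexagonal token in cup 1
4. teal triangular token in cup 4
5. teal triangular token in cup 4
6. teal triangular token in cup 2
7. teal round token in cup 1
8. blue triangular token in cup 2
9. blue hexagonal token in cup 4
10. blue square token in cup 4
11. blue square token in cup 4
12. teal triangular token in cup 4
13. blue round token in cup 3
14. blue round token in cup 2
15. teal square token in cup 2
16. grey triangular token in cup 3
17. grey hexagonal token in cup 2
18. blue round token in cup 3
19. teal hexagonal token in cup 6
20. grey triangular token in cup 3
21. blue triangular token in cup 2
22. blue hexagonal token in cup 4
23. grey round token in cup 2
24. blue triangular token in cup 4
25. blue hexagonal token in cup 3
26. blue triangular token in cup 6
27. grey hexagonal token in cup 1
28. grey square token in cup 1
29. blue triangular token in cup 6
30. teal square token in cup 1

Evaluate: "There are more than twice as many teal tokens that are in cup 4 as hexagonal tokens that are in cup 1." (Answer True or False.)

False

teal tokens in cup 4: 3.
hexagonal tokens in cup 1: 2.
The claim requires 3 > 2 × 2 = 4, which does not hold.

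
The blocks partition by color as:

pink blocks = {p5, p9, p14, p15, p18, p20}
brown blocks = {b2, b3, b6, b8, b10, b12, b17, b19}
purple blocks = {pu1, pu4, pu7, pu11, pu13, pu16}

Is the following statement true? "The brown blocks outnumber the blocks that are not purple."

False

|brown blocks| = 8.
|blocks that are not purple| = 14.
The claim requires 8 > 14, which does not hold.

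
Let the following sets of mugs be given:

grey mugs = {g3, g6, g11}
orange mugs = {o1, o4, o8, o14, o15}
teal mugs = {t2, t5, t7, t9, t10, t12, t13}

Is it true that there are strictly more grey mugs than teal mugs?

False

|grey mugs| = 3.
|teal mugs| = 7.
The claim requires 3 > 7, which does not hold.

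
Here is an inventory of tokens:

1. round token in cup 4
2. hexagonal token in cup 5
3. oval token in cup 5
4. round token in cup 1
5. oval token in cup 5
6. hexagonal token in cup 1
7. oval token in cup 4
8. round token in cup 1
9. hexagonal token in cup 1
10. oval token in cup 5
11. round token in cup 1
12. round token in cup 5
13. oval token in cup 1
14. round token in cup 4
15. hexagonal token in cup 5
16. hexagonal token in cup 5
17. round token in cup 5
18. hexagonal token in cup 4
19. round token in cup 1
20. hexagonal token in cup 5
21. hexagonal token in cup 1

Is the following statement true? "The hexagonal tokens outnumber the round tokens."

False

hexagonal tokens: 8.
round tokens: 8.
The claim requires 8 > 8, which does not hold.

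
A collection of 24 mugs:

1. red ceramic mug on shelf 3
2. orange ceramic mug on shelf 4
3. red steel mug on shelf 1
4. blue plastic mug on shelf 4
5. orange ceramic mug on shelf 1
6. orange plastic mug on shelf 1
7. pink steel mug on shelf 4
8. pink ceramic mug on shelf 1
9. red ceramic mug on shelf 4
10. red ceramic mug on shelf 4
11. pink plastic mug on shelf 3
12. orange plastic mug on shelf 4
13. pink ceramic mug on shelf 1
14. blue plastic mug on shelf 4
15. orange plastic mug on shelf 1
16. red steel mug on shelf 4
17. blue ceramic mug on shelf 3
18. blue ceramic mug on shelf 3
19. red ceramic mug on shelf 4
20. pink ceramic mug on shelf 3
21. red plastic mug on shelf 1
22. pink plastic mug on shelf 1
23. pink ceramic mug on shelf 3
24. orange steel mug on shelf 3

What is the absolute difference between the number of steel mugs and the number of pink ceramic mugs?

steel mugs: 4. pink ceramic mugs: 4.
|4 − 4| = 4 − 4 = 0.

0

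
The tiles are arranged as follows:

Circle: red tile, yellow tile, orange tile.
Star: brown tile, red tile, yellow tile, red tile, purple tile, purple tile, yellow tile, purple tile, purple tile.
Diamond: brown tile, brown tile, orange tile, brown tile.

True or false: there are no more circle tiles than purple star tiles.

circle tiles: 3.
purple star tiles: 4.
The claim requires 3 ≤ 4, which holds.

True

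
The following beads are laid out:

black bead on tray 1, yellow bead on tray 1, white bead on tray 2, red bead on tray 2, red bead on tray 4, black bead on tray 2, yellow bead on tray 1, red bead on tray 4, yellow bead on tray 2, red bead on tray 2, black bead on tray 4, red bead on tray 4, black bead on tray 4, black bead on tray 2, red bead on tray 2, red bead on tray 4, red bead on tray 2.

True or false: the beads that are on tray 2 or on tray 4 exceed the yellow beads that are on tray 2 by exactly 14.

False

|beads on tray 2 or on tray 4| = 14.
|yellow beads on tray 2| = 1.
The claim requires 14 − 1 (= 13) to equal 14, which does not hold.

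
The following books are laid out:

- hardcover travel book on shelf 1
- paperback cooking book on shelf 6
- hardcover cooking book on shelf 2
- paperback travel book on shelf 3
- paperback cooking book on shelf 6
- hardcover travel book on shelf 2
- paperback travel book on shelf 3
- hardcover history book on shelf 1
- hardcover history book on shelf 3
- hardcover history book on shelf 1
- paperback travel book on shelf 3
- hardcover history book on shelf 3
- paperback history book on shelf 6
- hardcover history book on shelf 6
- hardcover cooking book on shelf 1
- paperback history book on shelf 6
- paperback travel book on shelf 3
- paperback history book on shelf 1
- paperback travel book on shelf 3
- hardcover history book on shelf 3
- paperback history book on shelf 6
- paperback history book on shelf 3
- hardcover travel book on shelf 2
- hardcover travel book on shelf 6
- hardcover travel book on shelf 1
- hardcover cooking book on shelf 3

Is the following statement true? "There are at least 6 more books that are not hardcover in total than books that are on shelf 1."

True

|books that are not hardcover| = 12.
|books on shelf 1| = 6.
The claim requires 12 − 6 = 6 ≥ 6, which holds.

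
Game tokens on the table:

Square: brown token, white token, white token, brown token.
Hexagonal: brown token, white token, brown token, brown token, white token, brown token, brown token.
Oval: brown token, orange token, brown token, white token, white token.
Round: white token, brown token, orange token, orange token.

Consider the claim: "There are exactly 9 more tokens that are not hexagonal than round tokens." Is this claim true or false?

True

|tokens that are not hexagonal| = 13.
|round tokens| = 4.
The claim requires 13 − 4 (= 9) to equal 9, which holds.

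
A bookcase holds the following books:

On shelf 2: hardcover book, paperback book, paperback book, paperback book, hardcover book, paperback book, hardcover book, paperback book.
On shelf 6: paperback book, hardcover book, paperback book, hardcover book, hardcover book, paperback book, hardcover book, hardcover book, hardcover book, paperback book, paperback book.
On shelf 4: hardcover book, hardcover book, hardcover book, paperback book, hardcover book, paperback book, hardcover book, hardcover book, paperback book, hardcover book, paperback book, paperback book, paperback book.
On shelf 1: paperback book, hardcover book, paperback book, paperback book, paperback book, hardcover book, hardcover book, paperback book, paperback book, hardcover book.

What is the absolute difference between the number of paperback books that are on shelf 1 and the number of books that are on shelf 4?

paperback books on shelf 1: 6. books on shelf 4: 13.
|6 − 13| = 13 − 6 = 7.

7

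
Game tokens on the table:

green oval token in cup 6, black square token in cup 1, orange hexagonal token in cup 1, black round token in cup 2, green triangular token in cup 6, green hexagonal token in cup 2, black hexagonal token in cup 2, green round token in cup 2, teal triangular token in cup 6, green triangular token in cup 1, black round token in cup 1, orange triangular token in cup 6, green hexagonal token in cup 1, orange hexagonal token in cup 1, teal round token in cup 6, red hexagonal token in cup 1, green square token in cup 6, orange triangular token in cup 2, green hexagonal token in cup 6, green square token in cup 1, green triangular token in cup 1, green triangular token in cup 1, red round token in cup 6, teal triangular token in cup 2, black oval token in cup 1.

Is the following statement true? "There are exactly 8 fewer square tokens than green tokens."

True

square tokens: 3.
green tokens: 11.
The claim requires 11 − 3 (= 8) to equal 8, which holds.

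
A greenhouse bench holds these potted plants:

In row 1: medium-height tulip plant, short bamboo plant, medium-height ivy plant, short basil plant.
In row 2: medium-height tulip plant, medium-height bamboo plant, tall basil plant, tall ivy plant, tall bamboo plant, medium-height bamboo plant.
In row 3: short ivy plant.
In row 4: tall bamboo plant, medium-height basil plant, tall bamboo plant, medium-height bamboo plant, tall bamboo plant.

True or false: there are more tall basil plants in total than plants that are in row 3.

False

There is 1 tall basil plant.
There is 1 plant in row 3.
The claim requires 1 > 1, which does not hold.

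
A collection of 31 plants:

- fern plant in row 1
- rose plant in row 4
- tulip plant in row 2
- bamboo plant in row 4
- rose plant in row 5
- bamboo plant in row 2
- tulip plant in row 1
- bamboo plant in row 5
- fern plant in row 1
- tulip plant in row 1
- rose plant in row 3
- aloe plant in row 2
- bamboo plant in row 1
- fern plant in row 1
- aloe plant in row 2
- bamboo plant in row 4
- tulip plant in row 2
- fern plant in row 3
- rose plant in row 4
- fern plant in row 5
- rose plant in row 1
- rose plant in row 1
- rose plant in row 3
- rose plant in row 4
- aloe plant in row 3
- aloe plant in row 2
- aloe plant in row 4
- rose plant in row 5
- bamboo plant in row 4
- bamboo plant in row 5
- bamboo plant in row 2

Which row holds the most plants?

row 1

Counts by row: row 1→8, row 4→7, row 2→7, row 5→5, row 3→4.
The maximum is 8, held uniquely by row 1.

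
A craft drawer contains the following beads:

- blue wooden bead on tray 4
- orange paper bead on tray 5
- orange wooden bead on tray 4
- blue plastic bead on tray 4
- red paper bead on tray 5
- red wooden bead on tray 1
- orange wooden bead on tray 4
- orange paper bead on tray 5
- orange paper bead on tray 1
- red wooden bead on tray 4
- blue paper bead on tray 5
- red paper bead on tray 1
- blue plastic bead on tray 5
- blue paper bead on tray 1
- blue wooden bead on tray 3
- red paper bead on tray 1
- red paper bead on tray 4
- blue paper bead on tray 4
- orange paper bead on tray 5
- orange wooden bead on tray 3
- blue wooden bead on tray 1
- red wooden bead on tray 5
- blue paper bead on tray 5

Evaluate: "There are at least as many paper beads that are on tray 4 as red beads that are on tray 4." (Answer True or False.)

|paper beads on tray 4| = 2.
|red beads on tray 4| = 2.
The claim requires 2 ≥ 2, which holds.

True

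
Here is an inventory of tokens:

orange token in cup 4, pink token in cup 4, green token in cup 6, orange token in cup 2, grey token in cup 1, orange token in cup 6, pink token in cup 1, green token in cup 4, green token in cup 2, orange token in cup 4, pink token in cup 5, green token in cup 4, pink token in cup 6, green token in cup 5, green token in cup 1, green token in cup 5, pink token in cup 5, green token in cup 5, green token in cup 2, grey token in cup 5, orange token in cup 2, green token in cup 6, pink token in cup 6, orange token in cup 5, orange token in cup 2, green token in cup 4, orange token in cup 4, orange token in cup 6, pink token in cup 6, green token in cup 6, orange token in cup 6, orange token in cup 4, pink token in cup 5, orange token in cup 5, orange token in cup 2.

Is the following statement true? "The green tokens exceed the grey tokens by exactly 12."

|green tokens| = 12.
|grey tokens| = 2.
The claim requires 12 − 2 (= 10) to equal 12, which does not hold.

False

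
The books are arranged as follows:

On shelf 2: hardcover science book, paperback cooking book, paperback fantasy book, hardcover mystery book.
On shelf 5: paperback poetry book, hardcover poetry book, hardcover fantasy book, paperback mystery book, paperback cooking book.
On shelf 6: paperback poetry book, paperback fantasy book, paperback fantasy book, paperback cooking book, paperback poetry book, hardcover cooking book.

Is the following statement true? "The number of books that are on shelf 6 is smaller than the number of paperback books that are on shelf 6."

False

books on shelf 6: 6.
paperback books on shelf 6: 5.
The claim requires 6 < 5, which does not hold.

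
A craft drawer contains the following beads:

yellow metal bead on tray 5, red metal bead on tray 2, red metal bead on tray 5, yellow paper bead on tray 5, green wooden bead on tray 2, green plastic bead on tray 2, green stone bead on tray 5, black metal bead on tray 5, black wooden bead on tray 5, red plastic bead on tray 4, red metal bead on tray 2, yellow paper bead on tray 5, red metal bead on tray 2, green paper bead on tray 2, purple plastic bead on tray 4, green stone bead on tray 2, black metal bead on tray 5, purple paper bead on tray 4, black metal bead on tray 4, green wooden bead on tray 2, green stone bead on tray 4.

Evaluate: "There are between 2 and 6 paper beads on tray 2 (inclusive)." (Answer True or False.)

False

paper beads on tray 2: 1.
The claim requires 2 ≤ 1 ≤ 6, which does not hold.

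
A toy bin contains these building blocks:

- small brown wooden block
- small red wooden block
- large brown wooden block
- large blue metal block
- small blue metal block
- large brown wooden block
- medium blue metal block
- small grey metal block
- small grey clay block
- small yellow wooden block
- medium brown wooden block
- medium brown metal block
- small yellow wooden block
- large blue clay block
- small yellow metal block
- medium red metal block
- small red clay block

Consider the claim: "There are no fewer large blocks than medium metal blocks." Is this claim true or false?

There are 4 large blocks.
There are 3 medium metal blocks.
The claim requires 4 ≥ 3, which holds.

True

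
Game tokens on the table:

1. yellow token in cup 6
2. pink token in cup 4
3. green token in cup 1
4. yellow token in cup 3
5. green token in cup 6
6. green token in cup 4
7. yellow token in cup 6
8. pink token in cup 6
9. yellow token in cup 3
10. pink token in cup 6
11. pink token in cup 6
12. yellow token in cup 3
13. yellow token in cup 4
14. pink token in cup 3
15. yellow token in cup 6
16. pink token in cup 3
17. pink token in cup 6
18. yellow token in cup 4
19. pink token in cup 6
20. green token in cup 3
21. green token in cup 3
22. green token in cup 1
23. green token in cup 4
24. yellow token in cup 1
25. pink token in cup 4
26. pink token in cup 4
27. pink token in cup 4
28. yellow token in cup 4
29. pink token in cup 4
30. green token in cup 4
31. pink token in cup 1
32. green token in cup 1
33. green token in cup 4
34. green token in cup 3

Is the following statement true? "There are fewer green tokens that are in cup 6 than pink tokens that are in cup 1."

There is 1 green token in cup 6.
There is 1 pink token in cup 1.
The claim requires 1 < 1, which does not hold.

False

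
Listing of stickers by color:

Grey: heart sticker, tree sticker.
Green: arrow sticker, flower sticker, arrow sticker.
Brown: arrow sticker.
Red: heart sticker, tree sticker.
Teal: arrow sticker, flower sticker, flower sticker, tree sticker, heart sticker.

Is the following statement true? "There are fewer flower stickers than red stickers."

False

There are 3 flower stickers.
There are 2 red stickers.
The claim requires 3 < 2, which does not hold.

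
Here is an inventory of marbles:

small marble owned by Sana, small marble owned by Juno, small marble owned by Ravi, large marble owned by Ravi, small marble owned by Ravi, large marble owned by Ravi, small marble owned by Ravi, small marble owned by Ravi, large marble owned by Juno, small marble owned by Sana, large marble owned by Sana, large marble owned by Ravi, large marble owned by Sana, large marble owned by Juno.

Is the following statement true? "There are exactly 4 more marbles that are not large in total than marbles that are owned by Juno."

|marbles that are not large| = 7.
|marbles owned by Juno| = 3.
The claim requires 7 − 3 (= 4) to equal 4, which holds.

True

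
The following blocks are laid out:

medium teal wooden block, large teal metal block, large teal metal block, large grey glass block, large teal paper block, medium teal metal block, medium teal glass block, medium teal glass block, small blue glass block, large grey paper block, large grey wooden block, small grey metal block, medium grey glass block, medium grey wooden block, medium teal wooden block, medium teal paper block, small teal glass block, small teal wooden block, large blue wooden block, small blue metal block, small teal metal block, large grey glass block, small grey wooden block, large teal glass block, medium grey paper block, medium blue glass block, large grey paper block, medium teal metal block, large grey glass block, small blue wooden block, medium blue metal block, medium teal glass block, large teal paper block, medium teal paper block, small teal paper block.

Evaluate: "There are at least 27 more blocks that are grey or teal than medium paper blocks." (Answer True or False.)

False

blocks that are grey or teal: 29.
medium paper blocks: 3.
The claim requires 29 − 3 = 26 ≥ 27, which does not hold.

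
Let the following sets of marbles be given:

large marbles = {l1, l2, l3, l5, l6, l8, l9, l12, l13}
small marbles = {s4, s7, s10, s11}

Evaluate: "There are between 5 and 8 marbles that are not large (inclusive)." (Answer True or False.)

There are 4 marbles that are not large.
The claim requires 5 ≤ 4 ≤ 8, which does not hold.

False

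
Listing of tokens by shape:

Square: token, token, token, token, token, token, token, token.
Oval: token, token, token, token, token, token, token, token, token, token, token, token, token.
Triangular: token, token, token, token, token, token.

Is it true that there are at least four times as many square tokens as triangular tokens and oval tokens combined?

|square tokens| = 8.
triangular tokens: 6; oval tokens: 13; combined: 6 + 13 = 19.
The claim requires 8 ≥ 4 × 19 = 76, which does not hold.

False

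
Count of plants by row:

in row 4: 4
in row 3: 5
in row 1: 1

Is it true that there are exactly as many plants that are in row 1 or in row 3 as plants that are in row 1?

plants in row 1 or in row 3: 6.
plants in row 1: 1.
The claim requires 6 = 1, which does not hold.

False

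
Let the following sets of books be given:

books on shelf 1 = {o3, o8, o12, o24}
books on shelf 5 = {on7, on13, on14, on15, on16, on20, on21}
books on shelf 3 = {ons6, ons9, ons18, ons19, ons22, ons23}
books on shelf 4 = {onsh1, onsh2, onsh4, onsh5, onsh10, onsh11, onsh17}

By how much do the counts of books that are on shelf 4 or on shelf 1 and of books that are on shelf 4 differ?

books on shelf 4 or on shelf 1: 11. books on shelf 4: 7.
|11 − 7| = 11 − 7 = 4.

4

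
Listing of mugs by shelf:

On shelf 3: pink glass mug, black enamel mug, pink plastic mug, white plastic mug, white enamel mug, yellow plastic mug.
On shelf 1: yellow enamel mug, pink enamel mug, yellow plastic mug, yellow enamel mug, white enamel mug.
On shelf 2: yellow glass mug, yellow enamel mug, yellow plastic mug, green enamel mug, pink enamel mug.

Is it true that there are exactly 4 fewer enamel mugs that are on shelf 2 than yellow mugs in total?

True

enamel mugs on shelf 2: 3.
yellow mugs: 7.
The claim requires 7 − 3 (= 4) to equal 4, which holds.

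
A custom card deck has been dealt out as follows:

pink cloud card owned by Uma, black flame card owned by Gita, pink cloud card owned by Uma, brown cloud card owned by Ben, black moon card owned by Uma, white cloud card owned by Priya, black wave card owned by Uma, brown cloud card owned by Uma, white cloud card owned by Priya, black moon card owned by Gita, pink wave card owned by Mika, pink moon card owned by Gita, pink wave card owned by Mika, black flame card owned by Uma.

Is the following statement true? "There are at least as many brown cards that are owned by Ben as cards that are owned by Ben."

True

Count of brown cards owned by Ben: 1.
Count of cards owned by Ben: 1.
The claim requires 1 ≥ 1, which holds.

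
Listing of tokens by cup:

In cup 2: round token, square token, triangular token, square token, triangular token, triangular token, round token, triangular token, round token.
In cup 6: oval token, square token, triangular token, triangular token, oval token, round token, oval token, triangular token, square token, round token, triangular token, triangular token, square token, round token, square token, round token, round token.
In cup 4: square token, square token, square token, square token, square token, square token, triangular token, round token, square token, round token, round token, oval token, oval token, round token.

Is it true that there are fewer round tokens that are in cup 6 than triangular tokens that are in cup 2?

|round tokens in cup 6| = 5.
|triangular tokens in cup 2| = 4.
The claim requires 5 < 4, which does not hold.

False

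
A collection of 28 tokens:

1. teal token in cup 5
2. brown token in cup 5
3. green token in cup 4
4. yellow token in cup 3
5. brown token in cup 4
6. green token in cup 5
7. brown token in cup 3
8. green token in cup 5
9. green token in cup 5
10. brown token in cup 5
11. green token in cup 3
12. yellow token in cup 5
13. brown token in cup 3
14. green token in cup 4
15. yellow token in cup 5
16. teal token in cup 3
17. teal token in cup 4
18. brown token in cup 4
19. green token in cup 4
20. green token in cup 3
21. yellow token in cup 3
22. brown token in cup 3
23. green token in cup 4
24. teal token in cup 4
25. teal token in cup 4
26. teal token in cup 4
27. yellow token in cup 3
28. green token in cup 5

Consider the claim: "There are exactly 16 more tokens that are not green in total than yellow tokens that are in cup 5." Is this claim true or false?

True

|tokens that are not green| = 18.
|yellow tokens in cup 5| = 2.
The claim requires 18 − 2 (= 16) to equal 16, which holds.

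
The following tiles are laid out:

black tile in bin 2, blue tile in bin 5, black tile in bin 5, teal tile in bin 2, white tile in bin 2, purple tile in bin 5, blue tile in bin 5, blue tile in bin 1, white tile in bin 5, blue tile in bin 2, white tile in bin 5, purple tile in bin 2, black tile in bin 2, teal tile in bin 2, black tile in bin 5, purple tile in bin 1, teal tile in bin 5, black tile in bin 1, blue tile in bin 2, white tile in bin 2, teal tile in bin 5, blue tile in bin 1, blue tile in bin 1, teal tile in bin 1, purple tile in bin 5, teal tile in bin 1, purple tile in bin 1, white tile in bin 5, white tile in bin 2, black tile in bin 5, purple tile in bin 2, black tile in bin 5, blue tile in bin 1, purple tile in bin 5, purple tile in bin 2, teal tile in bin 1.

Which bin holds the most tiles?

bin 5

Counts by bin: bin 5→14, bin 2→12, bin 1→10.
The maximum is 14, held uniquely by bin 5.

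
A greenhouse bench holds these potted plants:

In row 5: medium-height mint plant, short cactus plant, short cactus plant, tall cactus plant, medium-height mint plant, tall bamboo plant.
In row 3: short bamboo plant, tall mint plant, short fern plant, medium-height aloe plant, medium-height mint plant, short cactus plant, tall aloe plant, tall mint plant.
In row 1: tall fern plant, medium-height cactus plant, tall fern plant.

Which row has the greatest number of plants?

row 3

Counts by row: row 3→8, row 5→6, row 1→3.
The maximum is 8, held uniquely by row 3.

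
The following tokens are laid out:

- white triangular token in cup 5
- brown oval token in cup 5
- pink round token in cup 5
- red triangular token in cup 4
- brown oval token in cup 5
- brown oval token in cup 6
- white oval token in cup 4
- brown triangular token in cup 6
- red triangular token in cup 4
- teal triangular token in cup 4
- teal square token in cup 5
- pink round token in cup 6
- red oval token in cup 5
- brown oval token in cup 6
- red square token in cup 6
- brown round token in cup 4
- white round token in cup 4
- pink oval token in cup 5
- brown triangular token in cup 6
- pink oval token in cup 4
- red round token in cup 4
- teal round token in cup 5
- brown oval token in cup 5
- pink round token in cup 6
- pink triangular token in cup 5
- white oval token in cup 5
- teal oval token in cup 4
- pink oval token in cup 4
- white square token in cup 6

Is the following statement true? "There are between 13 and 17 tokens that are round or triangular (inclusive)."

There are 14 tokens that are round or triangular.
The claim requires 13 ≤ 14 ≤ 17, which holds.

True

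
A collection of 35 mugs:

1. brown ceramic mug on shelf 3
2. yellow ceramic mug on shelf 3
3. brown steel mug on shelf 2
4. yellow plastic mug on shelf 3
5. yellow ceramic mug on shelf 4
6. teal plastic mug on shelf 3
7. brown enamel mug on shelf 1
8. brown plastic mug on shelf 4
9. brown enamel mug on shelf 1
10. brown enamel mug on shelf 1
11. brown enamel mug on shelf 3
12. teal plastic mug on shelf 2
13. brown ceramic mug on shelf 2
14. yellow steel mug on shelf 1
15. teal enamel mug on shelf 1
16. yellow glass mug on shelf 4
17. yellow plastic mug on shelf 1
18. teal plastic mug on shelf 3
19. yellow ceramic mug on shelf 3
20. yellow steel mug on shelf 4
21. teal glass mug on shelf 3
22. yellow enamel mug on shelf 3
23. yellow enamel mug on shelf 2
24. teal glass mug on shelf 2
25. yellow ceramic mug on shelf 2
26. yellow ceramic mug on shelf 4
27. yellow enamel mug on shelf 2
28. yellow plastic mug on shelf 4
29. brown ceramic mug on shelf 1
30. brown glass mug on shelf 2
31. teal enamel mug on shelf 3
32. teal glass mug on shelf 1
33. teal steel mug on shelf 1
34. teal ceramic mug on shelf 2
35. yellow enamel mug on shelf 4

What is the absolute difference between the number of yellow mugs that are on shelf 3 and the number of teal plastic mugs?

yellow mugs on shelf 3: 4. teal plastic mugs: 3.
|4 − 3| = 4 − 3 = 1.

1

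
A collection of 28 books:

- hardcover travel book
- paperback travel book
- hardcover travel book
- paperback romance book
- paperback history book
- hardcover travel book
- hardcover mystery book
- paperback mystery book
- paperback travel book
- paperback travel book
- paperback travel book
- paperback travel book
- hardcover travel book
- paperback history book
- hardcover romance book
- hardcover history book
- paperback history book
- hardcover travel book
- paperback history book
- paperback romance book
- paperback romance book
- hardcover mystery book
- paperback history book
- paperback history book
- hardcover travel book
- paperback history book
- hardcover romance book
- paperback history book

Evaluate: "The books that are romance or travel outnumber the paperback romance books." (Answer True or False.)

books that are romance or travel: 16.
paperback romance books: 3.
The claim requires 16 > 3, which holds.

True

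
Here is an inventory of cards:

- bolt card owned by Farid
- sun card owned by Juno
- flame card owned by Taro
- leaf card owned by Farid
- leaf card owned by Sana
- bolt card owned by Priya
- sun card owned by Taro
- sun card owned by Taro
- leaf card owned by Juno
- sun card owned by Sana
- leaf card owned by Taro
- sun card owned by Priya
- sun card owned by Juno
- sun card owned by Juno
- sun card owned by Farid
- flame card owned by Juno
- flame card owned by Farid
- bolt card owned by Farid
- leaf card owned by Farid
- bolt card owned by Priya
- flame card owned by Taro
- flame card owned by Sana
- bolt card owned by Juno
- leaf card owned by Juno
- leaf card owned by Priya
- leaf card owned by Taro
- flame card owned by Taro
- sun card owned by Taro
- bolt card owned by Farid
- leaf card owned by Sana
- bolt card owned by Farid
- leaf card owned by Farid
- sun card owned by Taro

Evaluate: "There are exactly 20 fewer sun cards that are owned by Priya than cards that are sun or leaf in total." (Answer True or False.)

Count of sun cards owned by Priya: 1.
There are 20 cards that are sun or leaf.
The claim requires 20 − 1 (= 19) to equal 20, which does not hold.

False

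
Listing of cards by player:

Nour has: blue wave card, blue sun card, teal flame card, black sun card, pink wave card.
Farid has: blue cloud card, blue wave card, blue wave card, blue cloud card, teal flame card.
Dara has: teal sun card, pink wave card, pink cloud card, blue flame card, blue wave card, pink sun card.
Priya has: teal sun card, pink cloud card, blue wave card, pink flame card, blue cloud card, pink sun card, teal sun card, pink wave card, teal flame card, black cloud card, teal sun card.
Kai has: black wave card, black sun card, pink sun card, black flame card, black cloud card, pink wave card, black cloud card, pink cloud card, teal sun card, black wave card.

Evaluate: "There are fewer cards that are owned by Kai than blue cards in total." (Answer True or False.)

False

Count of cards owned by Kai: 10.
There are 10 blue cards.
The claim requires 10 < 10, which does not hold.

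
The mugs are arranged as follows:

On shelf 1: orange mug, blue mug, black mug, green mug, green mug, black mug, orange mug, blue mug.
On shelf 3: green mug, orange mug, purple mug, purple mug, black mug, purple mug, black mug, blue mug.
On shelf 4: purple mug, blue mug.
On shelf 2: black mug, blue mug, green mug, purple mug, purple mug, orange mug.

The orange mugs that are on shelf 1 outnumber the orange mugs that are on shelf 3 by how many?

orange mugs on shelf 1: 2.
orange mugs on shelf 3: 1.
2 − 1 = 1.

1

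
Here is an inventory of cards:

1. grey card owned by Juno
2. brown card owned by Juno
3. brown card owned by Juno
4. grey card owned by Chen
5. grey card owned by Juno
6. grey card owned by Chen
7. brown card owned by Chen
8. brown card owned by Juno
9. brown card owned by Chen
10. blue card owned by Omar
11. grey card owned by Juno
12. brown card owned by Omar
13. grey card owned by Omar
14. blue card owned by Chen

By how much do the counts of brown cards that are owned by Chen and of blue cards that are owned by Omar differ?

1

brown cards owned by Chen: 2. blue cards owned by Omar: 1.
|2 − 1| = 2 − 1 = 1.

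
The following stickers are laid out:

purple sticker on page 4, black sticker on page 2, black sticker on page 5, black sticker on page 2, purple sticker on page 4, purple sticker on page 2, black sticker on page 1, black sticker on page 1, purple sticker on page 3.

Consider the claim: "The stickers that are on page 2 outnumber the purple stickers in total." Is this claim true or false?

False

There are 3 stickers on page 2.
There are 4 purple stickers.
The claim requires 3 > 4, which does not hold.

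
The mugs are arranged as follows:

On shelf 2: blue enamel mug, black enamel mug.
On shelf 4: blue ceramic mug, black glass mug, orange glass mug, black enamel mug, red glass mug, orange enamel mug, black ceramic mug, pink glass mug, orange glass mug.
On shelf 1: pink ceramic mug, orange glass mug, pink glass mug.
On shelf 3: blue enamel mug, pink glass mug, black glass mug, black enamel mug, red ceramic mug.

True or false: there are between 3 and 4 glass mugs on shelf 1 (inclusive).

False

glass mugs on shelf 1: 2.
The claim requires 3 ≤ 2 ≤ 4, which does not hold.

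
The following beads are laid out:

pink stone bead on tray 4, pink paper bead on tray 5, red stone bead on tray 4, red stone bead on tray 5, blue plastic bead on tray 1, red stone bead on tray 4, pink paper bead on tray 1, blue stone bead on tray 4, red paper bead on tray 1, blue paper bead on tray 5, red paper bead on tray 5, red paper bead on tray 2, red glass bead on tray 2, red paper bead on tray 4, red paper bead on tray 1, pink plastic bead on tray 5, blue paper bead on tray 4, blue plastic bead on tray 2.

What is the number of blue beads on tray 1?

1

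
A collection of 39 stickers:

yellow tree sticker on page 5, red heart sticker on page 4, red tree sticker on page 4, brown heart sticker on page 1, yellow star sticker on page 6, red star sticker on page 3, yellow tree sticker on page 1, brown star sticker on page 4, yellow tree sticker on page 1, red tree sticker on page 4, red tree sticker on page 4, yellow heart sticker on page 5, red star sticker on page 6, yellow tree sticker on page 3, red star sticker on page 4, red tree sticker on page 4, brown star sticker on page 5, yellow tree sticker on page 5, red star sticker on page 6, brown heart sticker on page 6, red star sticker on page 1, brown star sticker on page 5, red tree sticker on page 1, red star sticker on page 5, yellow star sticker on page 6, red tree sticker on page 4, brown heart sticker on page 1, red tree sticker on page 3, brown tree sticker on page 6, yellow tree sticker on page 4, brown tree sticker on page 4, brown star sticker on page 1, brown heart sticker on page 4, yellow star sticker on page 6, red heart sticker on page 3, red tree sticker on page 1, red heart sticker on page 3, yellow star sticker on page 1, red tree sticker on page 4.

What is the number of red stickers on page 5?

1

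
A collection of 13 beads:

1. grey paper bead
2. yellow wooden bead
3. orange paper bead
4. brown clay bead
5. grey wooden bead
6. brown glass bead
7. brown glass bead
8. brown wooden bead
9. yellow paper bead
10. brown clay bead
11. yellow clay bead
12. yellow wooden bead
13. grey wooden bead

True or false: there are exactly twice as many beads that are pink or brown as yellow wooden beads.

False

There are 5 beads that are pink or brown.
There are 2 yellow wooden beads.
The claim requires 5 = 2 × 2 = 4, which does not hold.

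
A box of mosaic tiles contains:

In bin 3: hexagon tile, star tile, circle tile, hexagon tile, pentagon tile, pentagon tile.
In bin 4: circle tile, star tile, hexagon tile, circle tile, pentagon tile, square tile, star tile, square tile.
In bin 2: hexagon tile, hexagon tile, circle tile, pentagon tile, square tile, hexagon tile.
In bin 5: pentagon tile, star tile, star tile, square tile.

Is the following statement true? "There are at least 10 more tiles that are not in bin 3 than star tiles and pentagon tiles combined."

There are 18 tiles that are not in bin 3.
star tiles: 5; pentagon tiles: 5; combined: 5 + 5 = 10.
The claim requires 18 − 10 = 8 ≥ 10, which does not hold.

False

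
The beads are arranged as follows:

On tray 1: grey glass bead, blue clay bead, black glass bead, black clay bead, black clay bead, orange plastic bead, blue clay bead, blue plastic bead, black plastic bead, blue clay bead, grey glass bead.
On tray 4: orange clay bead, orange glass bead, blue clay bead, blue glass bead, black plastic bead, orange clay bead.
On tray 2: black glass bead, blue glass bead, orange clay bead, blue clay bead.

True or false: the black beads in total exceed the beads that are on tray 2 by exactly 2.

True

|black beads| = 6.
|beads on tray 2| = 4.
The claim requires 6 − 4 (= 2) to equal 2, which holds.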